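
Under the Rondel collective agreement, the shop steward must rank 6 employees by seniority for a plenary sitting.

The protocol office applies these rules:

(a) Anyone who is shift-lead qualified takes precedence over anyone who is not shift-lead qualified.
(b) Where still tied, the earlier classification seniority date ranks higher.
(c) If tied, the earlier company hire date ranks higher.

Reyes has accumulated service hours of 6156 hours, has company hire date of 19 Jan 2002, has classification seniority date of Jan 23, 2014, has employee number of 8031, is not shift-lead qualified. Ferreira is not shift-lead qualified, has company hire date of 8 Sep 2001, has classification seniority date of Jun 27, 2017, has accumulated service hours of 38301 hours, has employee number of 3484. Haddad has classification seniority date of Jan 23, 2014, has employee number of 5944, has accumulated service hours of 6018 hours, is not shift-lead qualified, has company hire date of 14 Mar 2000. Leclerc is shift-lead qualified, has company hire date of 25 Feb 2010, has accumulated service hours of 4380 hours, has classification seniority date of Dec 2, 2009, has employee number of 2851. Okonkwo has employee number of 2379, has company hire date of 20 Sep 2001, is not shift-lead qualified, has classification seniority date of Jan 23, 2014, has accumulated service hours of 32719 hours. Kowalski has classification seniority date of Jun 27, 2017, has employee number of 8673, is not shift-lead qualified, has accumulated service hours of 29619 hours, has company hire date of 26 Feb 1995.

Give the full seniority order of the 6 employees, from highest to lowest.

Leclerc, Haddad, Okonkwo, Reyes, Kowalski, Ferreira

By the first rule: Leclerc (shift-lead qualified); then Haddad, Okonkwo, Reyes, Kowalski and Ferreira (each not shift-lead qualified).
Among Haddad, Okonkwo, Reyes, Kowalski and Ferreira, by classification seniority date (earlier first): Haddad, Okonkwo and Reyes (Jan 23, 2014) before Kowalski and Ferreira (Jun 27, 2017).
Among Haddad, Okonkwo and Reyes, by company hire date (earlier first): Haddad (14 Mar 2000) before Okonkwo (20 Sep 2001) before Reyes (19 Jan 2002).
Among Kowalski and Ferreira, by company hire date (earlier first): Kowalski (26 Feb 1995) before Ferreira (8 Sep 2001).
Full order: Leclerc, Haddad, Okonkwo, Reyes, Kowalski, Ferreira.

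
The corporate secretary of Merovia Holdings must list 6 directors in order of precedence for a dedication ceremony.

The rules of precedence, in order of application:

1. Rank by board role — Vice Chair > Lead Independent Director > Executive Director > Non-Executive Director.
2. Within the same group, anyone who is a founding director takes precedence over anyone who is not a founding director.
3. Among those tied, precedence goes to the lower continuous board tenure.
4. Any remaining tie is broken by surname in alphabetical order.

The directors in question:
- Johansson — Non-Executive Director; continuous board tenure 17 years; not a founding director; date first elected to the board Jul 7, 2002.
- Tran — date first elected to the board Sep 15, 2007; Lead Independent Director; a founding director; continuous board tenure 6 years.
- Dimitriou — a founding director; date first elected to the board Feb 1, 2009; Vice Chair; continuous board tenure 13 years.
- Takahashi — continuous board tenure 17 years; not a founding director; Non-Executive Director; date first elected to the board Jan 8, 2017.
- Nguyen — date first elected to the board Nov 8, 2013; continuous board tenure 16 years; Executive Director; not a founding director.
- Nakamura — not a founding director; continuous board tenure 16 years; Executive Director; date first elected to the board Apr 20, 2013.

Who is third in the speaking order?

Nakamura

By board role: Dimitriou (Vice Chair); then Tran (Lead Independent Director); then Nakamura and Nguyen (Executive Director); then Johansson and Takahashi (Non-Executive Director).
Nakamura and Nguyen are each not a founding director, so the next rule applies.
Nakamura and Nguyen both have continuous board tenure 16 years, so the next rule applies.
Among Nakamura and Nguyen, alphabetically by surname: Nakamura before Nguyen.
Johansson and Takahashi are each not a founding director, so the next rule applies.
Johansson and Takahashi both have continuous board tenure 17 years, so the next rule applies.
Among Johansson and Takahashi, alphabetically by surname: Johansson before Takahashi.
Order: Dimitriou, Tran, Nakamura, Nguyen, Johansson, Takahashi.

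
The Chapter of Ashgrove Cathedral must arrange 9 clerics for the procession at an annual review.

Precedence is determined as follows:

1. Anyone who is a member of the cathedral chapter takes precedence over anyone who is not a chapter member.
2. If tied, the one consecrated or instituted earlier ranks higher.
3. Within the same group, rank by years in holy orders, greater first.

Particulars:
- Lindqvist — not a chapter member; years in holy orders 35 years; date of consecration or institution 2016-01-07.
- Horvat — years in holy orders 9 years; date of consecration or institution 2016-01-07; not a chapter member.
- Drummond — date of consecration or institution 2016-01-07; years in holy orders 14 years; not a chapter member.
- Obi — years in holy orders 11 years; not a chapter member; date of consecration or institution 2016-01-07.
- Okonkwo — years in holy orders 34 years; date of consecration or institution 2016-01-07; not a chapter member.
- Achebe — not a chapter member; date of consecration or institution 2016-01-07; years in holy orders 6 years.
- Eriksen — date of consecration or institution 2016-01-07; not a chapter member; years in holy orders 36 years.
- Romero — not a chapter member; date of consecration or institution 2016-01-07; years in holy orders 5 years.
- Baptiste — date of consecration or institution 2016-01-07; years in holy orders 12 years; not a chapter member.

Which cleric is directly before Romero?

Achebe

By the first rule: Eriksen, Lindqvist, Okonkwo, Drummond, Baptiste, Obi, Horvat, Achebe and Romero (each not a chapter member).
Eriksen, Lindqvist, Okonkwo, Drummond, Baptiste, Obi, Horvat, Achebe and Romero all have date of consecration or institution 2016-01-07, so the next rule applies.
Among Eriksen, Lindqvist, Okonkwo, Drummond, Baptiste, Obi, Horvat, Achebe and Romero, by years in holy orders (higher first): Eriksen (36 years) before Lindqvist (35 years) before Okonkwo (34 years) before Drummond (14 years) before Baptiste (12 years) before Obi (11 years) before Horvat (9 years) before Achebe (6 years) before Romero (5 years).
Order: Eriksen, Lindqvist, Okonkwo, Drummond, Baptiste, Obi, Horvat, Achebe, Romero.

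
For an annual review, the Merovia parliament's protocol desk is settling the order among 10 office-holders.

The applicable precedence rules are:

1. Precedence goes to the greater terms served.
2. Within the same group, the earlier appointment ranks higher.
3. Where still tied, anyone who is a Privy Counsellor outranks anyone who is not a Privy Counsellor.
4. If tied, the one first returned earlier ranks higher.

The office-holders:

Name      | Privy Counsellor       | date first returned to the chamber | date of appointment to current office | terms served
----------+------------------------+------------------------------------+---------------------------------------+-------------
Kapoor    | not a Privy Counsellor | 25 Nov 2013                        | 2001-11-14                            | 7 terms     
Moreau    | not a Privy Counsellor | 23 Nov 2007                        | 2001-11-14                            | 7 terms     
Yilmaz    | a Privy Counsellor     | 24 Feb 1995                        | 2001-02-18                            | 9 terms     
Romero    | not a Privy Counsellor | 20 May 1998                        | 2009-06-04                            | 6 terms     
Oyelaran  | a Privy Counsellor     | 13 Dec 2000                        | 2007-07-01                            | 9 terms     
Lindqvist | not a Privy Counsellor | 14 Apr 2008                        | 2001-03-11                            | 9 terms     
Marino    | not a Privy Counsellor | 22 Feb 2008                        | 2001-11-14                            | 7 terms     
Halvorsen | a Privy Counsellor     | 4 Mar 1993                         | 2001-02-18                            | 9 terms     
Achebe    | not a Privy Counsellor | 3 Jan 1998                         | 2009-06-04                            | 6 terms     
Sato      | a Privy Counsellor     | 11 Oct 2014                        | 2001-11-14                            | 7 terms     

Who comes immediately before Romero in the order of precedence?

Achebe

By terms served (higher first): Halvorsen, Yilmaz, Lindqvist and Oyelaran (each 9 terms); then Sato, Moreau, Marino and Kapoor (each 7 terms); then Achebe and Romero (both 6 terms).
Among Halvorsen, Yilmaz, Lindqvist and Oyelaran, by date of appointment to current office (earlier first): Halvorsen and Yilmaz (2001-02-18) before Lindqvist (2001-03-11) before Oyelaran (2007-07-01).
Halvorsen and Yilmaz are each a Privy Counsellor, so the next rule applies.
Among Halvorsen and Yilmaz, by date first returned to the chamber (earlier first): Halvorsen (4 Mar 1993) before Yilmaz (24 Feb 1995).
Sato, Moreau, Marino and Kapoor all have date of appointment to current office 2001-11-14, so the next rule applies.
Among Sato, Moreau, Marino and Kapoor, a Privy Counsellor before not a Privy Counsellor: Sato (a Privy Counsellor) before Moreau, Marino and Kapoor (not a Privy Counsellor).
Among Moreau, Marino and Kapoor, by date first returned to the chamber (earlier first): Moreau (23 Nov 2007) before Marino (22 Feb 2008) before Kapoor (25 Nov 2013).
Achebe and Romero both have date of appointment to current office 2009-06-04, so the next rule applies.
Achebe and Romero are each not a Privy Counsellor, so the next rule applies.
Among Achebe and Romero, by date first returned to the chamber (earlier first): Achebe (3 Jan 1998) before Romero (20 May 1998).
Order: Halvorsen, Yilmaz, Lindqvist, Oyelaran, Sato, Moreau, Marino, Kapoor, Achebe, Romero.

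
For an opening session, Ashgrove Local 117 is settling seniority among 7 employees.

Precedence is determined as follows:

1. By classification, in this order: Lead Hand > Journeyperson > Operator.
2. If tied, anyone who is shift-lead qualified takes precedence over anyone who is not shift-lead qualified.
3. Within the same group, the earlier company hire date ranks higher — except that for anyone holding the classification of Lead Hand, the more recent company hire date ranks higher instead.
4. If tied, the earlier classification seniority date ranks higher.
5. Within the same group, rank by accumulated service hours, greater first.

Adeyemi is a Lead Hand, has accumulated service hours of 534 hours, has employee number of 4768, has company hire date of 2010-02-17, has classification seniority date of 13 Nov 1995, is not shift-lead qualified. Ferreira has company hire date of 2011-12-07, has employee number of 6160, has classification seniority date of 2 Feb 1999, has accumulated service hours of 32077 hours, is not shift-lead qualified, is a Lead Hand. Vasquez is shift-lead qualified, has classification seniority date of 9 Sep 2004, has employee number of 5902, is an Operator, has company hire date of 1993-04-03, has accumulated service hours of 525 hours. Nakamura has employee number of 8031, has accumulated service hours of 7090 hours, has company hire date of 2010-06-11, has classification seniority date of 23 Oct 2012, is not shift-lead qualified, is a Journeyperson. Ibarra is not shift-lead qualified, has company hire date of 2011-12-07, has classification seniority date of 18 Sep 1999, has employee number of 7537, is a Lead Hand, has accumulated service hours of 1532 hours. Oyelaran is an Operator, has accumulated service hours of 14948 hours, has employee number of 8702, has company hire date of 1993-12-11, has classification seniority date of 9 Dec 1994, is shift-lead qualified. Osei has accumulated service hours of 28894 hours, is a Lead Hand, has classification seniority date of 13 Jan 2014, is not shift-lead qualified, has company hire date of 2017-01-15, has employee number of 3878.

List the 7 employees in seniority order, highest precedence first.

By classification: Osei, Ferreira, Ibarra and Adeyemi (Lead Hand); then Nakamura (Journeyperson); then Vasquez and Oyelaran (Operator).
Osei, Ferreira, Ibarra and Adeyemi are each not shift-lead qualified, so the next rule applies.
Among Osei, Ferreira, Ibarra and Adeyemi, by company hire date (later first) (reversed rule for this group): Osei (2017-01-15) before Ferreira and Ibarra (2011-12-07) before Adeyemi (2010-02-17).
Among Ferreira and Ibarra, by classification seniority date (earlier first): Ferreira (2 Feb 1999) before Ibarra (18 Sep 1999).
Vasquez and Oyelaran are each shift-lead qualified, so the next rule applies.
Among Vasquez and Oyelaran, by company hire date (earlier first): Vasquez (1993-04-03) before Oyelaran (1993-12-11).
Full order: Osei, Ferreira, Ibarra, Adeyemi, Nakamura, Vasquez, Oyelaran.

Osei, Ferreira, Ibarra, Adeyemi, Nakamura, Vasquez, Oyelaran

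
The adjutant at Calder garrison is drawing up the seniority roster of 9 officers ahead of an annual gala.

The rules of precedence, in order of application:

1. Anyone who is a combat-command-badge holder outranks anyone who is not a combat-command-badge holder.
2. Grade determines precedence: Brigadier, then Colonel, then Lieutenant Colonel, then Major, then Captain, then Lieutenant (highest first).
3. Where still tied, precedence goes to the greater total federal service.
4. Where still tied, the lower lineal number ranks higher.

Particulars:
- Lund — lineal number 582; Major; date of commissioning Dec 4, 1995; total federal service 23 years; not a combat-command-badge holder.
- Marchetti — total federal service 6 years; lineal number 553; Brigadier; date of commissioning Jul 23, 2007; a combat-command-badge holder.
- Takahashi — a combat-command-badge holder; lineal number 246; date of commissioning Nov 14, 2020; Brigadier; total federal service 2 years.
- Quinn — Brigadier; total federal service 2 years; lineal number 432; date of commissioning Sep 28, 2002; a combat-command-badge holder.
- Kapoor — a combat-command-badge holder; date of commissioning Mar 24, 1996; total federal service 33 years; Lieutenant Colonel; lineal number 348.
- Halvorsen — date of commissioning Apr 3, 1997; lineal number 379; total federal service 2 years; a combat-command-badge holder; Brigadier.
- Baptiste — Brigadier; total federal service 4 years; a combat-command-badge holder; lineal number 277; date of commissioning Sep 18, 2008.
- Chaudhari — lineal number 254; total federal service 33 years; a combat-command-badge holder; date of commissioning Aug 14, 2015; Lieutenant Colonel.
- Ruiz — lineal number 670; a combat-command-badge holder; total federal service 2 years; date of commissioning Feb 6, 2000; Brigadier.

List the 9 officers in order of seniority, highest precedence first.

Marchetti, Baptiste, Takahashi, Halvorsen, Quinn, Ruiz, Chaudhari, Kapoor, Lund

By the first rule: Marchetti, Baptiste, Takahashi, Halvorsen, Quinn, Ruiz, Chaudhari and Kapoor (each a combat-command-badge holder); then Lund (not a combat-command-badge holder).
Among Marchetti, Baptiste, Takahashi, Halvorsen, Quinn, Ruiz, Chaudhari and Kapoor, by grade: Marchetti, Baptiste, Takahashi, Halvorsen, Quinn and Ruiz (Brigadier) before Chaudhari and Kapoor (Lieutenant Colonel).
Among Marchetti, Baptiste, Takahashi, Halvorsen, Quinn and Ruiz, by total federal service (higher first): Marchetti (6 years) before Baptiste (4 years) before Takahashi, Halvorsen, Quinn and Ruiz (2 years).
Among Takahashi, Halvorsen, Quinn and Ruiz, by lineal number (lower first): Takahashi (246) before Halvorsen (379) before Quinn (432) before Ruiz (670).
Chaudhari and Kapoor both have total federal service 33 years, so the next rule applies.
Among Chaudhari and Kapoor, by lineal number (lower first): Chaudhari (254) before Kapoor (348).
Full order: Marchetti, Baptiste, Takahashi, Halvorsen, Quinn, Ruiz, Chaudhari, Kapoor, Lund.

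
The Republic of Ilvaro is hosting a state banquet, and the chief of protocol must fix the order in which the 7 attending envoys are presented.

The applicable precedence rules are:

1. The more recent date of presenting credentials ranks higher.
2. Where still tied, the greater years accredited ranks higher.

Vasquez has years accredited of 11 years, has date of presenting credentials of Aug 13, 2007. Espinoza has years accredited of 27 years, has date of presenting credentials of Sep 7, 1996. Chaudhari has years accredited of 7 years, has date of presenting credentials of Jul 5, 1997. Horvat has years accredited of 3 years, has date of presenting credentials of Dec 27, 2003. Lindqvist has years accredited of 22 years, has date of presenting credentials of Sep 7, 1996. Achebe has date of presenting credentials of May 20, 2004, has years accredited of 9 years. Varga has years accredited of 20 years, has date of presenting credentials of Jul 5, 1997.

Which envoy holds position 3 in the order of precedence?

Horvat

By date of presenting credentials (later first): Vasquez (Aug 13, 2007); then Achebe (May 20, 2004); then Horvat (Dec 27, 2003); then Varga and Chaudhari (both Jul 5, 1997); then Espinoza and Lindqvist (both Sep 7, 1996).
Among Varga and Chaudhari, by years accredited (higher first): Varga (20 years) before Chaudhari (7 years).
Among Espinoza and Lindqvist, by years accredited (higher first): Espinoza (27 years) before Lindqvist (22 years).
Order: Vasquez, Achebe, Horvat, Varga, Chaudhari, Espinoza, Lindqvist.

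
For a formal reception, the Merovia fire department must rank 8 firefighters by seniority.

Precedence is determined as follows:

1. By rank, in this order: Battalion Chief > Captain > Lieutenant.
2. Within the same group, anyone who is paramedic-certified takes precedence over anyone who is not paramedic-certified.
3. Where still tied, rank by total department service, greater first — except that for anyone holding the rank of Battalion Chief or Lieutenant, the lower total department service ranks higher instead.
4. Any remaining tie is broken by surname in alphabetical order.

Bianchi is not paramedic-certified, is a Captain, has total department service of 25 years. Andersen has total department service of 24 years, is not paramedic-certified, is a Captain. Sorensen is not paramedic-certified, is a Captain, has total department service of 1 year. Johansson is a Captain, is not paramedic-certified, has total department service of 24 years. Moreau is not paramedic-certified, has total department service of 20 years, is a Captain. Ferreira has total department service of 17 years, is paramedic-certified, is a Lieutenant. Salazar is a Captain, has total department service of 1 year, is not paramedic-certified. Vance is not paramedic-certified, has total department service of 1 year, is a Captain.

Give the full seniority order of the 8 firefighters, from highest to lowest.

Bianchi, Andersen, Johansson, Moreau, Salazar, Sorensen, Vance, Ferreira

By rank: Bianchi, Andersen, Johansson, Moreau, Salazar, Sorensen and Vance (Captain); then Ferreira (Lieutenant).
Bianchi, Andersen, Johansson, Moreau, Salazar, Sorensen and Vance are each not paramedic-certified, so the next rule applies.
Among Bianchi, Andersen, Johansson, Moreau, Salazar, Sorensen and Vance, by total department service (higher first): Bianchi (25 years) before Andersen and Johansson (24 years) before Moreau (20 years) before Salazar, Sorensen and Vance (1 year).
Among Andersen and Johansson, alphabetically by surname: Andersen before Johansson.
Among Salazar, Sorensen and Vance, alphabetically by surname: Salazar before Sorensen before Vance.
Full order: Bianchi, Andersen, Johansson, Moreau, Salazar, Sorensen, Vance, Ferreira.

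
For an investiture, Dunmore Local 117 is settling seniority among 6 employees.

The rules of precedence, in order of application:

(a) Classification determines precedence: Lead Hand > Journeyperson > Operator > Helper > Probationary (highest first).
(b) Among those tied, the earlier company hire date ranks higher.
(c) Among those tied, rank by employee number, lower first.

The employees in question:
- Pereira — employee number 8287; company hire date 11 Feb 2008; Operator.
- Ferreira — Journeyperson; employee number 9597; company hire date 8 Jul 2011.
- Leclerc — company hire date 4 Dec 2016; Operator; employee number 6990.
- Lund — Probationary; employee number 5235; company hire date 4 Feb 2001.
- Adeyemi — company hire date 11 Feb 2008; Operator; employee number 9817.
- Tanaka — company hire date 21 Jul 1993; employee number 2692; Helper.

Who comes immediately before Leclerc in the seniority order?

Adeyemi

By classification: Ferreira (Journeyperson); then Pereira, Adeyemi and Leclerc (Operator); then Tanaka (Helper); then Lund (Probationary).
Among Pereira, Adeyemi and Leclerc, by company hire date (earlier first): Pereira and Adeyemi (11 Feb 2008) before Leclerc (4 Dec 2016).
Among Pereira and Adeyemi, by employee number (lower first): Pereira (8287) before Adeyemi (9817).
Order: Ferreira, Pereira, Adeyemi, Leclerc, Tanaka, Lund.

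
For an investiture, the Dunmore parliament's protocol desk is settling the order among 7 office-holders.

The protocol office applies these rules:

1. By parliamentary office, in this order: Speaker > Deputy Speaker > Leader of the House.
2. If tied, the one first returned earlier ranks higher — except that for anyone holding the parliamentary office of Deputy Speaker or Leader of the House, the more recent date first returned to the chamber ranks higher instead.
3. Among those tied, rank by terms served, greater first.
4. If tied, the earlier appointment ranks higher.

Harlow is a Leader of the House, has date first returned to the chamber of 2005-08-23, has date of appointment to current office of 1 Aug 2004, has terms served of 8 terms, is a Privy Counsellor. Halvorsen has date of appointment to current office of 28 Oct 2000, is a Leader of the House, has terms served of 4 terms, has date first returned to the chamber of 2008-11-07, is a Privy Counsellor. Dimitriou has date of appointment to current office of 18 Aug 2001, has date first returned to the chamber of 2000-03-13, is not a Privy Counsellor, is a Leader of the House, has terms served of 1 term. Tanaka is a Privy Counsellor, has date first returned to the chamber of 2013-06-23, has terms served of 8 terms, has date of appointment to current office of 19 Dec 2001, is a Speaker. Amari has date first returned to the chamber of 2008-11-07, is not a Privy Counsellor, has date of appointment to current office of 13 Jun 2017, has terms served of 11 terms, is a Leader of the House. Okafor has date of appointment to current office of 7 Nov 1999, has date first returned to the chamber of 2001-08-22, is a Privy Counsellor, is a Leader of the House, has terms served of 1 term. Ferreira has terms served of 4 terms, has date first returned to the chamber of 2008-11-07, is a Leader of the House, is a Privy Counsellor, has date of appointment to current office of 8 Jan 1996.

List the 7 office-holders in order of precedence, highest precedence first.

Tanaka, Amari, Ferreira, Halvorsen, Harlow, Okafor, Dimitriou

By parliamentary office: Tanaka (Speaker); then Amari, Ferreira, Halvorsen, Harlow, Okafor and Dimitriou (Leader of the House).
Among Amari, Ferreira, Halvorsen, Harlow, Okafor and Dimitriou, by date first returned to the chamber (later first) (reversed rule for this group): Amari, Ferreira and Halvorsen (2008-11-07) before Harlow (2005-08-23) before Okafor (2001-08-22) before Dimitriou (2000-03-13).
Among Amari, Ferreira and Halvorsen, by terms served (higher first): Amari (11 terms) before Ferreira and Halvorsen (4 terms).
Among Ferreira and Halvorsen, by date of appointment to current office (earlier first): Ferreira (8 Jan 1996) before Halvorsen (28 Oct 2000).
Full order: Tanaka, Amari, Ferreira, Halvorsen, Harlow, Okafor, Dimitriou.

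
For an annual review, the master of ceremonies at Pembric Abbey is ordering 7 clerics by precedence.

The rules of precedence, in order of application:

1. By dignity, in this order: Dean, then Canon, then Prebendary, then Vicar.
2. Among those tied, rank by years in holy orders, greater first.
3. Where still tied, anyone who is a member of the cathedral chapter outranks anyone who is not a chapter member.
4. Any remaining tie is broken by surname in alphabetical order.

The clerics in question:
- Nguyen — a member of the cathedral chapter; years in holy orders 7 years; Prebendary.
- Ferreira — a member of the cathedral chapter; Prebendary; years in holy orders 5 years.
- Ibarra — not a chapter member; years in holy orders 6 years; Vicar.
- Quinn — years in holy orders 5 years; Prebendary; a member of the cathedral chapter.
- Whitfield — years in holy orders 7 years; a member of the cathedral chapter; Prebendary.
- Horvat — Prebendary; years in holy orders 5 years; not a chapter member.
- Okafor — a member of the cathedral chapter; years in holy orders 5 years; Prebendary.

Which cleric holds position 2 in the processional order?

Whitfield

By dignity: Nguyen, Whitfield, Ferreira, Okafor, Quinn and Horvat (Prebendary); then Ibarra (Vicar).
Among Nguyen, Whitfield, Ferreira, Okafor, Quinn and Horvat, by years in holy orders (higher first): Nguyen and Whitfield (7 years) before Ferreira, Okafor, Quinn and Horvat (5 years).
Nguyen and Whitfield are each a member of the cathedral chapter, so the next rule applies.
Among Nguyen and Whitfield, alphabetically by surname: Nguyen before Whitfield.
Among Ferreira, Okafor, Quinn and Horvat, a member of the cathedral chapter before not a chapter member: Ferreira, Okafor and Quinn (a member of the cathedral chapter) before Horvat (not a chapter member).
Among Ferreira, Okafor and Quinn, alphabetically by surname: Ferreira before Okafor before Quinn.
Order: Nguyen, Whitfield, Ferreira, Okafor, Quinn, Horvat, Ibarra.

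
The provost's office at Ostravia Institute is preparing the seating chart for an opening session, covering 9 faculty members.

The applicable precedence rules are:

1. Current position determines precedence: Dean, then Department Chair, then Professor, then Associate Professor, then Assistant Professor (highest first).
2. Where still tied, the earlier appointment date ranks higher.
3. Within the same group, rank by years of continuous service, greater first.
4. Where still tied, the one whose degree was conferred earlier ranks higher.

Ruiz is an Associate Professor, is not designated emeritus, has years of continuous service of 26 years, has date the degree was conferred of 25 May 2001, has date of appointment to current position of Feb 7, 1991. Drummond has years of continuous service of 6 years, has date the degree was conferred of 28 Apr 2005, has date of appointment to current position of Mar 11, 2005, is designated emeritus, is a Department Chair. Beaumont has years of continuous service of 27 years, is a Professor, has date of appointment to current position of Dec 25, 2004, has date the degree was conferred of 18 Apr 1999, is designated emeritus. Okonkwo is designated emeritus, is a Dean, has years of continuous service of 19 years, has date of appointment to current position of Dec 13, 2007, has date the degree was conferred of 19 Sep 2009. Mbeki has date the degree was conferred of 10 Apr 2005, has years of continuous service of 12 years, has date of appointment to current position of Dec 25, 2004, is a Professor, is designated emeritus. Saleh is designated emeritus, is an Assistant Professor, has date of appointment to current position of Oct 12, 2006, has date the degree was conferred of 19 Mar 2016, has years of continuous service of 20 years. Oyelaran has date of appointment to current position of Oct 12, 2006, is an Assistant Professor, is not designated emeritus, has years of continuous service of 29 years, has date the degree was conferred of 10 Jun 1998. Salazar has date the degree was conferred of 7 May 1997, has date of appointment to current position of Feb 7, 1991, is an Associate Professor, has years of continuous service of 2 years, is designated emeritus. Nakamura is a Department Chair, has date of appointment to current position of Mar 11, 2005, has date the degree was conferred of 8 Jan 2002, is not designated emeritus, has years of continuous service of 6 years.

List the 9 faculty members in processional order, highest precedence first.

Okonkwo, Nakamura, Drummond, Beaumont, Mbeki, Ruiz, Salazar, Oyelaran, Saleh

By current position: Okonkwo (Dean); then Nakamura and Drummond (Department Chair); then Beaumont and Mbeki (Professor); then Ruiz and Salazar (Associate Professor); then Oyelaran and Saleh (Assistant Professor).
Nakamura and Drummond both have date of appointment to current position Mar 11, 2005, so the next rule applies.
Nakamura and Drummond both have years of continuous service 6 years, so the next rule applies.
Among Nakamura and Drummond, by date the degree was conferred (earlier first): Nakamura (8 Jan 2002) before Drummond (28 Apr 2005).
Beaumont and Mbeki both have date of appointment to current position Dec 25, 2004, so the next rule applies.
Among Beaumont and Mbeki, by years of continuous service (higher first): Beaumont (27 years) before Mbeki (12 years).
Ruiz and Salazar both have date of appointment to current position Feb 7, 1991, so the next rule applies.
Among Ruiz and Salazar, by years of continuous service (higher first): Ruiz (26 years) before Salazar (2 years).
Oyelaran and Saleh both have date of appointment to current position Oct 12, 2006, so the next rule applies.
Among Oyelaran and Saleh, by years of continuous service (higher first): Oyelaran (29 years) before Saleh (20 years).
Full order: Okonkwo, Nakamura, Drummond, Beaumont, Mbeki, Ruiz, Salazar, Oyelaran, Saleh.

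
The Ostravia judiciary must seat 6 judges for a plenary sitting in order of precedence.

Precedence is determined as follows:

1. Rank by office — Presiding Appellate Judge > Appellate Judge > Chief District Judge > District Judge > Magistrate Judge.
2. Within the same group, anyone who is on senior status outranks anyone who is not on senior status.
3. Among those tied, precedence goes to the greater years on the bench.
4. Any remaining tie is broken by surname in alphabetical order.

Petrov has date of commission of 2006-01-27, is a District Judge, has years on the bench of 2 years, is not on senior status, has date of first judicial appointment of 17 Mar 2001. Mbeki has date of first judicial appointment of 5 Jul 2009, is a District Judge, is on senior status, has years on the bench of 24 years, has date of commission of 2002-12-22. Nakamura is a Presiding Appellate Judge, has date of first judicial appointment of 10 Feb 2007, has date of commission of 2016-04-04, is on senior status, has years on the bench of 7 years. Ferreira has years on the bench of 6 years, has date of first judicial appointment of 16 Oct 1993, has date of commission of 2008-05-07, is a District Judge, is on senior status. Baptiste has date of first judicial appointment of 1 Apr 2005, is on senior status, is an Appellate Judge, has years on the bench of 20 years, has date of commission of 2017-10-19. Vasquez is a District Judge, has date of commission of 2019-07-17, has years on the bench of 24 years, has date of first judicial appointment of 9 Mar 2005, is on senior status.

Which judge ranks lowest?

Petrov

By office: Nakamura (Presiding Appellate Judge); then Baptiste (Appellate Judge); then Mbeki, Vasquez, Ferreira and Petrov (District Judge).
Among Mbeki, Vasquez, Ferreira and Petrov, on senior status before not on senior status: Mbeki, Vasquez and Ferreira (on senior status) before Petrov (not on senior status).
Among Mbeki, Vasquez and Ferreira, by years on the bench (higher first): Mbeki and Vasquez (24 years) before Ferreira (6 years).
Among Mbeki and Vasquez, alphabetically by surname: Mbeki before Vasquez.
Order: Nakamura, Baptiste, Mbeki, Vasquez, Ferreira, Petrov.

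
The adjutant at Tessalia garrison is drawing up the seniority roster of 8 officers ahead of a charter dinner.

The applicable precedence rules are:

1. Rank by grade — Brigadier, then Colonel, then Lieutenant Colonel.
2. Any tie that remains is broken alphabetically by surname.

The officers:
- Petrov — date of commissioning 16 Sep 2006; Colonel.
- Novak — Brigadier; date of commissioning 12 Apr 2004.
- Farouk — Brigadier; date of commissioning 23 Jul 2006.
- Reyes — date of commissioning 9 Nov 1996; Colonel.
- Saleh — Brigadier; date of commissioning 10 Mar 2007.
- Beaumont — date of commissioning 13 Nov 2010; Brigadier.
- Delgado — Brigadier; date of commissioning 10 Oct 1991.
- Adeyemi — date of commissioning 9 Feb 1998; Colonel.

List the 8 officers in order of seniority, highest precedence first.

Beaumont, Delgado, Farouk, Novak, Saleh, Adeyemi, Petrov, Reyes

By grade: Beaumont, Delgado, Farouk, Novak and Saleh (Brigadier); then Adeyemi, Petrov and Reyes (Colonel).
Among Beaumont, Delgado, Farouk, Novak and Saleh, alphabetically by surname: Beaumont before Delgado before Farouk before Novak before Saleh.
Among Adeyemi, Petrov and Reyes, alphabetically by surname: Adeyemi before Petrov before Reyes.
Full order: Beaumont, Delgado, Farouk, Novak, Saleh, Adeyemi, Petrov, Reyes.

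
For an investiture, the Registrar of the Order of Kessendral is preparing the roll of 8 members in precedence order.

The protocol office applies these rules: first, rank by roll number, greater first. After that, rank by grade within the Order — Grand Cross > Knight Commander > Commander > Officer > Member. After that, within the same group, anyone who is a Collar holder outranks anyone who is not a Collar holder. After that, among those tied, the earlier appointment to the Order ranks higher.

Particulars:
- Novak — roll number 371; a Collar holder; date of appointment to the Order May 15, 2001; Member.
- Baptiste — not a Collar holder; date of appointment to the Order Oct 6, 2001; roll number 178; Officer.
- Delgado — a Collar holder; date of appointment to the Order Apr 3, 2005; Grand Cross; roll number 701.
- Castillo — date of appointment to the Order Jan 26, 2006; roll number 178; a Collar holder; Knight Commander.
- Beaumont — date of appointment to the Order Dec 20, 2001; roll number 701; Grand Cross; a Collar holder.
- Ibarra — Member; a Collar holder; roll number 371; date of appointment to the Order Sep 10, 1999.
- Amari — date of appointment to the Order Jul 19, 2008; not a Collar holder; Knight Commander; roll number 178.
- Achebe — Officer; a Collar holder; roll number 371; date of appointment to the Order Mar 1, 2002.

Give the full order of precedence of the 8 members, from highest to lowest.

Beaumont, Delgado, Achebe, Ibarra, Novak, Castillo, Amari, Baptiste

By roll number (higher first): Beaumont and Delgado (both 701); then Achebe, Ibarra and Novak (each 371); then Castillo, Amari and Baptiste (each 178).
Beaumont and Delgado are each Grand Cross, so the next rule applies.
Beaumont and Delgado are each a Collar holder, so the next rule applies.
Among Beaumont and Delgado, by date of appointment to the Order (earlier first): Beaumont (Dec 20, 2001) before Delgado (Apr 3, 2005).
Among Achebe, Ibarra and Novak, by grade within the Order: Achebe (Officer) before Ibarra and Novak (Member).
Ibarra and Novak are each a Collar holder, so the next rule applies.
Among Ibarra and Novak, by date of appointment to the Order (earlier first): Ibarra (Sep 10, 1999) before Novak (May 15, 2001).
Among Castillo, Amari and Baptiste, by grade within the Order: Castillo and Amari (Knight Commander) before Baptiste (Officer).
Among Castillo and Amari, a Collar holder before not a Collar holder: Castillo (a Collar holder) before Amari (not a Collar holder).
Full order: Beaumont, Delgado, Achebe, Ibarra, Novak, Castillo, Amari, Baptiste.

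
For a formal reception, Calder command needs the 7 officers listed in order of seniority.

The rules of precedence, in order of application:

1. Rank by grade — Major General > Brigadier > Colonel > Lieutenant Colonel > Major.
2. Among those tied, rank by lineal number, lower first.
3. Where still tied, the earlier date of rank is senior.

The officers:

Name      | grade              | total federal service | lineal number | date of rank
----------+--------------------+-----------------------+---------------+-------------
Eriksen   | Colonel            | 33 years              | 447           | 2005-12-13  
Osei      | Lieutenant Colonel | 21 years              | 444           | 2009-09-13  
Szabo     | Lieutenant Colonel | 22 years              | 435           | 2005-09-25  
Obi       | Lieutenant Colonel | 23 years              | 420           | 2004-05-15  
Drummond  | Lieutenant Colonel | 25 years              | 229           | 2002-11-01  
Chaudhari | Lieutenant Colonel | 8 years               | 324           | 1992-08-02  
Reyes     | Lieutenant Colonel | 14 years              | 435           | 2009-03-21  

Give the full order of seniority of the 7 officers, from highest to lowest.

Eriksen, Drummond, Chaudhari, Obi, Szabo, Reyes, Osei

By grade: Eriksen (Colonel); then Drummond, Chaudhari, Obi, Szabo, Reyes and Osei (Lieutenant Colonel).
Among Drummond, Chaudhari, Obi, Szabo, Reyes and Osei, by lineal number (lower first): Drummond (229) before Chaudhari (324) before Obi (420) before Szabo and Reyes (435) before Osei (444).
Among Szabo and Reyes, by date of rank (earlier first): Szabo (2005-09-25) before Reyes (2009-03-21).
Full order: Eriksen, Drummond, Chaudhari, Obi, Szabo, Reyes, Osei.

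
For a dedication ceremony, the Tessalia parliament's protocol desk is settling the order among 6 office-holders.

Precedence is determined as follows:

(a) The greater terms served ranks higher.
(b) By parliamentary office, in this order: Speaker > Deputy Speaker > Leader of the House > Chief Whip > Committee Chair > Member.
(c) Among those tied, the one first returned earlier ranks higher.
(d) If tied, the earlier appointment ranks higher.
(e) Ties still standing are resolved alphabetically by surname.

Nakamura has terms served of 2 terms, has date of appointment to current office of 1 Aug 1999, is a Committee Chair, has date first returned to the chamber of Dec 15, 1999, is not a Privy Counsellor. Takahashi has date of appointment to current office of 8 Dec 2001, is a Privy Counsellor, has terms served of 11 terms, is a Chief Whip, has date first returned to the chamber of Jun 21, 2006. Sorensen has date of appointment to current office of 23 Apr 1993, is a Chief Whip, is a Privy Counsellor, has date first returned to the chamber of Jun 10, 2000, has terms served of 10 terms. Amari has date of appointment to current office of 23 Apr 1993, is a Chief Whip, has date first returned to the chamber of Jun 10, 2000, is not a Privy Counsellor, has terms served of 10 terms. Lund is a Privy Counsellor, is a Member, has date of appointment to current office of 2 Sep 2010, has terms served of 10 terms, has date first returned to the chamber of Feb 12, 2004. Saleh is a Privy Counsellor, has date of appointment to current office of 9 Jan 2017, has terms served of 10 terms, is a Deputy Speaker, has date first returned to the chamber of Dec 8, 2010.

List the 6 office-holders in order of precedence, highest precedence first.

Takahashi, Saleh, Amari, Sorensen, Lund, Nakamura

By terms served (higher first): Takahashi (11 terms); then Saleh, Amari, Sorensen and Lund (each 10 terms); then Nakamura (2 terms).
Among Saleh, Amari, Sorensen and Lund, by parliamentary office: Saleh (Deputy Speaker) before Amari and Sorensen (Chief Whip) before Lund (Member).
Amari and Sorensen both have date first returned to the chamber Jun 10, 2000, so the next rule applies.
Amari and Sorensen both have date of appointment to current office 23 Apr 1993, so the next rule applies.
Among Amari and Sorensen, alphabetically by surname: Amari before Sorensen.
Full order: Takahashi, Saleh, Amari, Sorensen, Lund, Nakamura.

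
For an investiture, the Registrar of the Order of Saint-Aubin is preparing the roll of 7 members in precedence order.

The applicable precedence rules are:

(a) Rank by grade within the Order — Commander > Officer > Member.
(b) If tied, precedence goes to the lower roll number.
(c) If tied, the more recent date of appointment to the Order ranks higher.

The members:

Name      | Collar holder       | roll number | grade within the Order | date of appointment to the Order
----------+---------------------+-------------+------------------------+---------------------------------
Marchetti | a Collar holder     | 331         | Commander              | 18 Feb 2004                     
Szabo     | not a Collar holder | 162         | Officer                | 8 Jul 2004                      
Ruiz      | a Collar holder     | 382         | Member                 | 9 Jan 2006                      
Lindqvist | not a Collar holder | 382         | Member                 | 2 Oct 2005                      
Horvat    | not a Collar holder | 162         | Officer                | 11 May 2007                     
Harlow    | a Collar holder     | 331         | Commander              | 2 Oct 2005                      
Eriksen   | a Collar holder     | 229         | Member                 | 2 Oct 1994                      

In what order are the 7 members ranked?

Harlow, Marchetti, Horvat, Szabo, Eriksen, Ruiz, Lindqvist

By grade within the Order: Harlow and Marchetti (Commander); then Horvat and Szabo (Officer); then Eriksen, Ruiz and Lindqvist (Member).
Harlow and Marchetti both have roll number 331, so the next rule applies.
Among Harlow and Marchetti, by date of appointment to the Order (later first): Harlow (2 Oct 2005) before Marchetti (18 Feb 2004).
Horvat and Szabo both have roll number 162, so the next rule applies.
Among Horvat and Szabo, by date of appointment to the Order (later first): Horvat (11 May 2007) before Szabo (8 Jul 2004).
Among Eriksen, Ruiz and Lindqvist, by roll number (lower first): Eriksen (229) before Ruiz and Lindqvist (382).
Among Ruiz and Lindqvist, by date of appointment to the Order (later first): Ruiz (9 Jan 2006) before Lindqvist (2 Oct 2005).
Full order: Harlow, Marchetti, Horvat, Szabo, Eriksen, Ruiz, Lindqvist.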